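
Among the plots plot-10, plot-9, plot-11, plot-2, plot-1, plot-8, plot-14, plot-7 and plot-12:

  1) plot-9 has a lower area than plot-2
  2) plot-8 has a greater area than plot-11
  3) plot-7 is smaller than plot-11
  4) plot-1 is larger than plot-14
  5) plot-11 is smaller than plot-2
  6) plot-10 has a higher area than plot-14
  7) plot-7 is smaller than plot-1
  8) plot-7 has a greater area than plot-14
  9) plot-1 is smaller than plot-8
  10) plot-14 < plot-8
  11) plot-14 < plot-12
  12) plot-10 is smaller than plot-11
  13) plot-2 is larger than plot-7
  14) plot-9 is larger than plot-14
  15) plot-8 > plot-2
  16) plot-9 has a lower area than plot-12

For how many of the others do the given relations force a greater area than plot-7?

The elements the relations force above plot-7 are plot-11, plot-2, plot-1, plot-8 — no chain reaches any other.
That is 4.

4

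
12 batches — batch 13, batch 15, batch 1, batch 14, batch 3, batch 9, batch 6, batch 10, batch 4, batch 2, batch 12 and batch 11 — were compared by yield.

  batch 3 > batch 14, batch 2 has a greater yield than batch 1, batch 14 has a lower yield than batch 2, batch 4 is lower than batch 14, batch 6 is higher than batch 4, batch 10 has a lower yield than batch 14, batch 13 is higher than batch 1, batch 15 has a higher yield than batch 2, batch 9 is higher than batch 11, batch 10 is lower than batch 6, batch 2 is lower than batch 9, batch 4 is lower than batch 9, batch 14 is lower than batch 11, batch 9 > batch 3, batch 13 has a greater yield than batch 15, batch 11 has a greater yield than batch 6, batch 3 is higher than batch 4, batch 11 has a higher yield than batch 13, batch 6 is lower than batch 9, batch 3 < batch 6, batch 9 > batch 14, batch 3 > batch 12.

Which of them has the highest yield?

Chaining downward from batch 9: directly below it, batch 4, batch 14, batch 2, batch 3, batch 6, batch 11; then batch 10, batch 1, batch 12, batch 13; then batch 15.
That covers every other element, and nothing is given above batch 9, so batch 9 is the highest yield.

batch 9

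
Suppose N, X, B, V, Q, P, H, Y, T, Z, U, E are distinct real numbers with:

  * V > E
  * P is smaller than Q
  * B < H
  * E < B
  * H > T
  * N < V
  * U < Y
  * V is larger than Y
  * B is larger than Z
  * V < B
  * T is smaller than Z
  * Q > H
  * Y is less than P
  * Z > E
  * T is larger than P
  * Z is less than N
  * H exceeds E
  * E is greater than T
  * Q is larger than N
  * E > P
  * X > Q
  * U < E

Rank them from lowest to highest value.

Each adjacent pair is fixed by a given relation: U < Y; Y < P; P < T; T < E; E < Z; Z < N; N < V; V < B; B < H; H < Q; Q < X. Chaining them end to end gives the full order.

U < Y < P < T < E < Z < N < V < B < H < Q < X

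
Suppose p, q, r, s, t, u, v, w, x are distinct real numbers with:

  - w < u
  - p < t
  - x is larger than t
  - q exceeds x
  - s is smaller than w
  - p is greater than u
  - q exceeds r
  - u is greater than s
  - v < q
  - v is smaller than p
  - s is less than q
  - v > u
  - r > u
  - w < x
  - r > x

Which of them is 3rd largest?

Chaining the given pairs: s < w < u < v < p < t < x < r < q.
Counting 3 from the largest end gives x.

x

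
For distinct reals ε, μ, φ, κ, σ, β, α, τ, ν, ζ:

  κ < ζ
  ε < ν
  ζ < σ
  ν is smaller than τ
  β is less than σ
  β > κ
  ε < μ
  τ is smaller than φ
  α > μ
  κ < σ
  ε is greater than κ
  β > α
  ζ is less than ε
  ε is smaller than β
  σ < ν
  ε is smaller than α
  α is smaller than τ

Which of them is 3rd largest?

The consecutive relations fix a unique order: κ < ζ < ε < μ < α < β < σ < ν < τ < φ.
The 3rd largest is ν.

ν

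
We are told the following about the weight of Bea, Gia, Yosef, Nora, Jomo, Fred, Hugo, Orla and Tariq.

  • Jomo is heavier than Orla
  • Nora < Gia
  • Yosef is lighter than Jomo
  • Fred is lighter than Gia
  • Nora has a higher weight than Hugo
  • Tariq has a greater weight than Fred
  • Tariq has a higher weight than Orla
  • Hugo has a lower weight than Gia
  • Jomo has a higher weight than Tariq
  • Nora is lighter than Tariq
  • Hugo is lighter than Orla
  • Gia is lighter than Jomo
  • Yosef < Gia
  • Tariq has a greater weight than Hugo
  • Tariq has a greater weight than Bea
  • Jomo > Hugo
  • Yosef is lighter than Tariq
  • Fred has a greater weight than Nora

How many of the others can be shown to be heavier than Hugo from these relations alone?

6

Directly above Hugo: Nora, Orla, Gia, Tariq, Jomo.
One step further: Fred (6 so far).
Nothing else is reachable above Hugo; 6 in all.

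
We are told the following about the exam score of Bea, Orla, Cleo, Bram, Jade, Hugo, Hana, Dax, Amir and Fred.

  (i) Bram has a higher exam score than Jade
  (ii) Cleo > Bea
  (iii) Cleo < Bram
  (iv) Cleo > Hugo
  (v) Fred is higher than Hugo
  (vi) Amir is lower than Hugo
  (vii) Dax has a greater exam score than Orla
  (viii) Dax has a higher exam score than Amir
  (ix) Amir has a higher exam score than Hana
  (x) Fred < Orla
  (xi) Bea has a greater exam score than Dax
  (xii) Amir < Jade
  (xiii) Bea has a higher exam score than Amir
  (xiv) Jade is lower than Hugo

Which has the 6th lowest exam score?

Chaining the given pairs: Hana < Amir < Jade < Hugo < Fred < Orla < Dax < Bea < Cleo < Bram.
The 6th smallest is Orla.

Orla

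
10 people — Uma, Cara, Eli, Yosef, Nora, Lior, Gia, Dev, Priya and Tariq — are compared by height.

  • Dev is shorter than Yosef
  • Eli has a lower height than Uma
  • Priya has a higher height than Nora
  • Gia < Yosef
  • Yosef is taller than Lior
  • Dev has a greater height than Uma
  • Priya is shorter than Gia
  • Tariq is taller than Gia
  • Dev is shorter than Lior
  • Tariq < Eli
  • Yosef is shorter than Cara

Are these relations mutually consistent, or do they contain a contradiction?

The single ordering Nora < Priya < Gia < Tariq < Eli < Uma < Dev < Lior < Yosef < Cara satisfies every listed relation, so no contradiction arises.

consistent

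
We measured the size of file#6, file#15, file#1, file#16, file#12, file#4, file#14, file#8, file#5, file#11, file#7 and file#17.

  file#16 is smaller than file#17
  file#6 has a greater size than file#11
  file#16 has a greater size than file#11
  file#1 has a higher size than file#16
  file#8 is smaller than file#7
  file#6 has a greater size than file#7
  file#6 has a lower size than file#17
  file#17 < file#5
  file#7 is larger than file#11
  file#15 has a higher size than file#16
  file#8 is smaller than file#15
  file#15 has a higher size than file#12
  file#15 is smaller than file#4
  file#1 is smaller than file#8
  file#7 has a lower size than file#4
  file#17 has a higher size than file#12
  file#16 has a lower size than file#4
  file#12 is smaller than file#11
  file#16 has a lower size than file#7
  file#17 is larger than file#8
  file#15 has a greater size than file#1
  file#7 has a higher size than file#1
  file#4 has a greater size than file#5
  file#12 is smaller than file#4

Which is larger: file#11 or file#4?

file#11 < file#16 < file#1 < file#8 < file#7 < file#6 < file#17 < file#5 < file#4, by transitivity through file#16, file#1, file#8, file#7, file#6, file#17, file#5.
So file#11 < file#4; file#4 is the larger of the two.

file#4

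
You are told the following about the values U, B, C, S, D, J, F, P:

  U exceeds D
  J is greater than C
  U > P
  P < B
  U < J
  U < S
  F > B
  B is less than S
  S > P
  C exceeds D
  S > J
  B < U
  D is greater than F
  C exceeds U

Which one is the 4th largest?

Chaining the given pairs: P < B < F < D < U < C < J < S.
The 4th largest is U.

U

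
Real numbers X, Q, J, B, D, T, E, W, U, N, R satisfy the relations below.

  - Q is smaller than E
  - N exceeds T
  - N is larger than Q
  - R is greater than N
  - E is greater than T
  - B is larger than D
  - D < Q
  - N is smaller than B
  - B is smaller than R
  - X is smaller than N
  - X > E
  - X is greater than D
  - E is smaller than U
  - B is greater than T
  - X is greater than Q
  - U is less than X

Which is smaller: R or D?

The relevant relations are D < Q; Q < E; E < U; U < X; X < N; N < B; B < R.
Together: D < Q < E < U < X < N < B < R.
So D < R; D is the smaller of the two.

D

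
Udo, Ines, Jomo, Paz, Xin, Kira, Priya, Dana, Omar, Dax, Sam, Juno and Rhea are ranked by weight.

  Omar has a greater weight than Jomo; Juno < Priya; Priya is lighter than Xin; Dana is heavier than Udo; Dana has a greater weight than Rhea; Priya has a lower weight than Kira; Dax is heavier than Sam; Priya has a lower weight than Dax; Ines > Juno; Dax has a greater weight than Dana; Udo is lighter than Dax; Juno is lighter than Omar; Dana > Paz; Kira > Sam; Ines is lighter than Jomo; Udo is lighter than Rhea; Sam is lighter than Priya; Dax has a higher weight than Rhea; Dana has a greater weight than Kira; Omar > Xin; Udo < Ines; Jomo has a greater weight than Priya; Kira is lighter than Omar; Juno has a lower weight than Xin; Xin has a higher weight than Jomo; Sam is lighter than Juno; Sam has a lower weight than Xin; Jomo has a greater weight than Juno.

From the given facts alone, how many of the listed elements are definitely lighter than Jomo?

5

Directly below Jomo: Juno, Priya, Ines.
One step further: Sam, Udo (5 so far).
No other element is forced below Jomo by the given relations, so the count is 5.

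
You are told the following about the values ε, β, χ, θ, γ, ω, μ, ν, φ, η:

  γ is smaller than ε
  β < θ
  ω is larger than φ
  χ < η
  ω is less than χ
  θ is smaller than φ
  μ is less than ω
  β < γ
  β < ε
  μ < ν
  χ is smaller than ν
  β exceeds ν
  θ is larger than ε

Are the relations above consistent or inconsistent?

Chaining the given relations yields ν < β < γ < ε < θ < φ < ω < χ, so ν < χ. But one relation states χ < ν. These cannot both hold.

inconsistent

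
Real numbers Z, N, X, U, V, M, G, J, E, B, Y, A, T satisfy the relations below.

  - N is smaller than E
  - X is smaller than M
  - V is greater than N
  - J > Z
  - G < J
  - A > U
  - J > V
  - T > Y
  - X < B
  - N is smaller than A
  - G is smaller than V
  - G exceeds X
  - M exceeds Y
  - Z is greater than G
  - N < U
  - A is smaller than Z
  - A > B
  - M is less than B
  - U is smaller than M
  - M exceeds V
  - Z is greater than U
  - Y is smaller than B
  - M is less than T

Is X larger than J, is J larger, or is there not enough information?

J

Following the relations from X: X < G < V < M < B < A < Z < J.
So J is larger.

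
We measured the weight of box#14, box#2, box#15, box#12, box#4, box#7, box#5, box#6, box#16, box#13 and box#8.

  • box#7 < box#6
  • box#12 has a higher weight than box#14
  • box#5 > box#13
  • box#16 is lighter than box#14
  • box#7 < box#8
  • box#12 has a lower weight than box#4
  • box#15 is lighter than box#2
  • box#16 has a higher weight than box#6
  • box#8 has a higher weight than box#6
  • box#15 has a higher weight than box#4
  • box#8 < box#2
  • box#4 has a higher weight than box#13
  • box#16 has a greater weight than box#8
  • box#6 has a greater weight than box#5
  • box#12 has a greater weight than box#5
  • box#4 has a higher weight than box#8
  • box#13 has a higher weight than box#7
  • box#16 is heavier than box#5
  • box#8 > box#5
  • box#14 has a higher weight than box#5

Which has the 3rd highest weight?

box#4

Piecing the relations together gives one ordering: box#7 < box#13 < box#5 < box#6 < box#8 < box#16 < box#14 < box#12 < box#4 < box#15 < box#2.
Counting 3 from the largest end gives box#4.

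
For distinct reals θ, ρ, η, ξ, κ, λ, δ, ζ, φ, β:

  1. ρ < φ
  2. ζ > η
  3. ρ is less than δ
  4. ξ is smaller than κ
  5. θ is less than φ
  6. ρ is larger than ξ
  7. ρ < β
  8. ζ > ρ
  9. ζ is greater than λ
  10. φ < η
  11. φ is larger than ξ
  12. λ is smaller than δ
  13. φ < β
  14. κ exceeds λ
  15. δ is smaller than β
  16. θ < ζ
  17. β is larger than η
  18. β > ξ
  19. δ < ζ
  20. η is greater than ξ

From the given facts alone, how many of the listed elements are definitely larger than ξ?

From ξ the given relations immediately reach ρ, φ, η, κ, β.
From those, δ, ζ — 7 in total.
Nothing else is reachable above ξ; 7 in all.

7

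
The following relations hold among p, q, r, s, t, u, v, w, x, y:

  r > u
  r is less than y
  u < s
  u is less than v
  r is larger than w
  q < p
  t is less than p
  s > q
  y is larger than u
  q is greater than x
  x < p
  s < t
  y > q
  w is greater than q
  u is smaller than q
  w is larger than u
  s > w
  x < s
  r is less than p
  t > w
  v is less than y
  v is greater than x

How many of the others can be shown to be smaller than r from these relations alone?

Directly below r: u, w.
One step further: q (3 so far).
One step further: x (4 so far).
No other element is forced below r by the given relations, so the count is 4.

4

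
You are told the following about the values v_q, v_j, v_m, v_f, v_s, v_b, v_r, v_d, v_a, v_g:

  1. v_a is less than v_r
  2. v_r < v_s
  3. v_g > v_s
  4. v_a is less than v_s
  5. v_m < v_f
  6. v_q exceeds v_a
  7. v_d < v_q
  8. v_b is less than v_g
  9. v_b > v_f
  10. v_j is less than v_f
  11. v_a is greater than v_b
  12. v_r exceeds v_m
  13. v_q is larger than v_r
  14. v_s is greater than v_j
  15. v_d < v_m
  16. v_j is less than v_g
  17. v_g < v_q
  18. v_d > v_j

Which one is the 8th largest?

v_m

Chaining the given pairs: v_j < v_d < v_m < v_f < v_b < v_a < v_r < v_s < v_g < v_q.
Counting 8 from the largest end gives v_m.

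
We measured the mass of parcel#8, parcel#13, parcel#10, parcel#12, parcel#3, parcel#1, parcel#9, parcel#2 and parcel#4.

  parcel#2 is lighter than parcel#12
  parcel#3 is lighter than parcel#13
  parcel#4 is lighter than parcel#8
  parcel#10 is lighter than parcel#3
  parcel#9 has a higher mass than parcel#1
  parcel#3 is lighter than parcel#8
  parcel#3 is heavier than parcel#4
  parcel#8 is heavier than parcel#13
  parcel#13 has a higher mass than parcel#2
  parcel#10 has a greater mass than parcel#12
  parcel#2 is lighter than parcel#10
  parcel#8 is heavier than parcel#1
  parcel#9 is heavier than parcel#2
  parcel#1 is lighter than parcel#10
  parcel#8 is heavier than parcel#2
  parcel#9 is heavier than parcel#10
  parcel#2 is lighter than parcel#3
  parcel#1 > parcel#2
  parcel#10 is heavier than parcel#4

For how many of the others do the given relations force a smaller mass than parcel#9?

The elements the relations force below parcel#9 are parcel#2, parcel#12, parcel#4, parcel#1, parcel#10 — no chain reaches any other.
That is 5.

5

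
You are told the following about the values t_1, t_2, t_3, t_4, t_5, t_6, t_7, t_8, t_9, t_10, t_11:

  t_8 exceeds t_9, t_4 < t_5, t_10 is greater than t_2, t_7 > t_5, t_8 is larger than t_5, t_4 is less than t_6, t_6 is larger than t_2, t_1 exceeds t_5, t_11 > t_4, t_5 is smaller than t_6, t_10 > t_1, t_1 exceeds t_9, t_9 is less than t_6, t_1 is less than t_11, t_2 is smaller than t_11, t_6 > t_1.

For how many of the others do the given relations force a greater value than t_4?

The elements the relations force above t_4 are t_5, t_8, t_1, t_6, t_10, t_7, t_11 — no chain reaches any other.
That is 7.

7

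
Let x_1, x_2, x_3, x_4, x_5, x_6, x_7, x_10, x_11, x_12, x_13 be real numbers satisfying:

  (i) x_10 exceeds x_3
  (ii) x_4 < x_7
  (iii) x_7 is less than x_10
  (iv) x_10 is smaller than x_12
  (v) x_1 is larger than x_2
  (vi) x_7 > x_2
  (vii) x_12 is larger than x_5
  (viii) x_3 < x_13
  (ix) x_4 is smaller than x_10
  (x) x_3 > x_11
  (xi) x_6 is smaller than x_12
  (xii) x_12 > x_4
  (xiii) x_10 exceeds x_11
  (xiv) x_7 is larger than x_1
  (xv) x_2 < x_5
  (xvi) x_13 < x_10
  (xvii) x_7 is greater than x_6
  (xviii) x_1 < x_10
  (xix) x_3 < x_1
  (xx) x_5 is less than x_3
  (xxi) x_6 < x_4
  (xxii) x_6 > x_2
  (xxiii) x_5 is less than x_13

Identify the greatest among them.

x_12

x_2 is not greatest since x_2 < x_5; x_6 is not greatest since x_6 < x_4; x_5 is not greatest since x_5 < x_13; x_11 is not greatest since x_11 < x_3; x_3 is not greatest since x_3 < x_10; x_4 is not greatest since x_4 < x_7; x_1 is not greatest since x_1 < x_7; x_7 is not greatest since x_7 < x_10; x_13 is not greatest since x_13 < x_10; x_10 is not greatest since x_10 < x_12.
Only x_12 has nothing above it, so x_12 is the greatest.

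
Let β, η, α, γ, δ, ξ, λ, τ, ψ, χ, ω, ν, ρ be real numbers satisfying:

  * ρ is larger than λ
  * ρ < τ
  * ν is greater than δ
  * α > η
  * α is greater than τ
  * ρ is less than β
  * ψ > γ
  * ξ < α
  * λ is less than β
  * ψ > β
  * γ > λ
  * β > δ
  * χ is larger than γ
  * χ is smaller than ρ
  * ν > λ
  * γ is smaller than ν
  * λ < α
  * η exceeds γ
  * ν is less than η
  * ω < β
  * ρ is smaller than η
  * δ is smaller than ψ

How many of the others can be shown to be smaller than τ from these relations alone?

The elements the relations force below τ are λ, γ, χ, ρ — no chain reaches any other.
That is 4.

4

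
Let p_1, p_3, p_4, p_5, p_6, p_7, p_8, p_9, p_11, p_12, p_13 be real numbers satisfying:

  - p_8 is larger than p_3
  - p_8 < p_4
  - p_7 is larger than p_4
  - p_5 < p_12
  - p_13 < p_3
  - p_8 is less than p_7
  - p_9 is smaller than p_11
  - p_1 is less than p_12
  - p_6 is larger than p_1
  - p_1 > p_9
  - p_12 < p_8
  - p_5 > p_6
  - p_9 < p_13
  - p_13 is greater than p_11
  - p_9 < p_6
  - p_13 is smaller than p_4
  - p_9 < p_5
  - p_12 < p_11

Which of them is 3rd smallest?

p_6

Chaining the given pairs: p_9 < p_1 < p_6 < p_5 < p_12 < p_11 < p_13 < p_3 < p_8 < p_4 < p_7.
Counting 3 from the smallest end gives p_6.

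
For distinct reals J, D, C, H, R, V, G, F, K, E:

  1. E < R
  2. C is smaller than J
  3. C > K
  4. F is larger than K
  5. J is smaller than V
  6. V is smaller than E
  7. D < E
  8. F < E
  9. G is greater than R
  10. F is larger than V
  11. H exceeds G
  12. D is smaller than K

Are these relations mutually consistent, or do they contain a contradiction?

The single ordering D < K < C < J < V < F < E < R < G < H satisfies every listed relation, so no contradiction arises.

consistent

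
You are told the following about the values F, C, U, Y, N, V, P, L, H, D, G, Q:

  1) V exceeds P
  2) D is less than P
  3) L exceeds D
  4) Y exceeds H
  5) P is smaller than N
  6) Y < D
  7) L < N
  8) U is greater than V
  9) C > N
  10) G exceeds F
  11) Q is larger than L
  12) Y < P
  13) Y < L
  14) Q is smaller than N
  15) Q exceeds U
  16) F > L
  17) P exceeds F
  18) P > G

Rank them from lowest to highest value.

The consecutive links are each given: H < Y; Y < D; D < L; L < F; F < G; G < P; P < V; V < U; U < Q; Q < N; N < C.

H < Y < D < L < F < G < P < V < U < Q < N < C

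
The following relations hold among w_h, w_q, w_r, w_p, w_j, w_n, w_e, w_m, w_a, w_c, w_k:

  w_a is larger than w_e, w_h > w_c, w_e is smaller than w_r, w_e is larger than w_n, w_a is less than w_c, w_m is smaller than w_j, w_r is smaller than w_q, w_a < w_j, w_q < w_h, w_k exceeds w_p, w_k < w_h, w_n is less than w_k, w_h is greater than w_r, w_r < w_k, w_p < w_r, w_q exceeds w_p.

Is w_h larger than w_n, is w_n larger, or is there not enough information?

w_h

Chaining the given relations: w_n < w_e < w_r < w_q < w_h.
So w_h is larger.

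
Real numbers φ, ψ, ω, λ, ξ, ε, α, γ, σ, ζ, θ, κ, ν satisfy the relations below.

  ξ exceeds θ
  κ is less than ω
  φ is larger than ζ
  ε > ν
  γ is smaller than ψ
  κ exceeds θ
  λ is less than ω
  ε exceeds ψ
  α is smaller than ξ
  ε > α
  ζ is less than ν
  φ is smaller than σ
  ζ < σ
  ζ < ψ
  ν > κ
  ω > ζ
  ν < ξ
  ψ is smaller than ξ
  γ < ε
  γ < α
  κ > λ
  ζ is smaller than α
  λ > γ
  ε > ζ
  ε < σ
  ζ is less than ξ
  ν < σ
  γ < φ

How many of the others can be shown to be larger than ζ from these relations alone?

8

Directly above ζ: α, ψ, ω, ν, ξ, ε, φ, σ.
Nothing else is reachable above ζ; 8 in all.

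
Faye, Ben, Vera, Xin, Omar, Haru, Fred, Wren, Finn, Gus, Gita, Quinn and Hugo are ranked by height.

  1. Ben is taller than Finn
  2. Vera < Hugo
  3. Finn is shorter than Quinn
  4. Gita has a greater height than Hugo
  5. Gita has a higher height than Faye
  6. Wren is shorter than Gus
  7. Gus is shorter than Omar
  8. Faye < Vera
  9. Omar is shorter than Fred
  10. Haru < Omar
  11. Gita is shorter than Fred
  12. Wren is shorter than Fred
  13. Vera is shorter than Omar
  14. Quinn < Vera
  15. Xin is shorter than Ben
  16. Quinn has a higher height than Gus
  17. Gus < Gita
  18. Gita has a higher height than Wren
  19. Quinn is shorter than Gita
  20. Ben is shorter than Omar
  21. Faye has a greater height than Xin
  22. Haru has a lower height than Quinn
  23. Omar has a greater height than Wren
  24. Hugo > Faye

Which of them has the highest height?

Fred

Chaining downward from Fred: directly below it, Wren, Omar, Gita; then Haru, Faye, Gus, Ben, Quinn, Vera, Hugo; then Finn, Xin.
That covers every other element, and nothing is given above Fred, so Fred is the highest height.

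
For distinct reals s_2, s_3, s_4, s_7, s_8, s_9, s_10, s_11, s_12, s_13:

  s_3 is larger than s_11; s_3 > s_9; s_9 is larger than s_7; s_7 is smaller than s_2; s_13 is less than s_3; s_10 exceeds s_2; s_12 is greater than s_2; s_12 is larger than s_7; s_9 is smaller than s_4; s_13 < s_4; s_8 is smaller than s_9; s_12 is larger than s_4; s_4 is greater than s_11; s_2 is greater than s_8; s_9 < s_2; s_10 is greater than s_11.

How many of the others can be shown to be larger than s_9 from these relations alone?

From s_9 the given relations immediately reach s_2, s_3, s_4.
From those, s_10, s_12 — 5 in total.
Nothing else is reachable above s_9; 5 in all.

5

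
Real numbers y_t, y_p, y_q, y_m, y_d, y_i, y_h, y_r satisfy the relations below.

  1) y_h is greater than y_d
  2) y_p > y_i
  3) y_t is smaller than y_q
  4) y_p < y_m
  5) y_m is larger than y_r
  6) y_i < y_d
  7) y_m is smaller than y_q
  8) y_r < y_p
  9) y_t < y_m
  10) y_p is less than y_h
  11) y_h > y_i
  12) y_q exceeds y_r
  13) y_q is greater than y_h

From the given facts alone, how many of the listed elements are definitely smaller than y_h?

From y_h the given relations immediately reach y_i, y_p, y_d.
From those, y_r — 4 in total.
Nothing else is reachable below y_h; 4 in all.

4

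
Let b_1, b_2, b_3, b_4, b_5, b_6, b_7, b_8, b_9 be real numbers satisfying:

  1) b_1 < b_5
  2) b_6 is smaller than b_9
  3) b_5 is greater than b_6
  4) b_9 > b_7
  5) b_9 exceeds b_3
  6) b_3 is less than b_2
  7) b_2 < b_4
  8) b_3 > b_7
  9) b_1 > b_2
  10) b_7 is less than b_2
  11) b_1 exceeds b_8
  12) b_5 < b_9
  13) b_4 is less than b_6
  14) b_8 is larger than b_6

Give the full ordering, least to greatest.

b_7 < b_3 < b_2 < b_4 < b_6 < b_8 < b_1 < b_5 < b_9

Each adjacent pair is fixed by a given relation: b_7 < b_3; b_3 < b_2; b_2 < b_4; b_4 < b_6; b_6 < b_8; b_8 < b_1; b_1 < b_5; b_5 < b_9. Chaining them end to end gives the full order.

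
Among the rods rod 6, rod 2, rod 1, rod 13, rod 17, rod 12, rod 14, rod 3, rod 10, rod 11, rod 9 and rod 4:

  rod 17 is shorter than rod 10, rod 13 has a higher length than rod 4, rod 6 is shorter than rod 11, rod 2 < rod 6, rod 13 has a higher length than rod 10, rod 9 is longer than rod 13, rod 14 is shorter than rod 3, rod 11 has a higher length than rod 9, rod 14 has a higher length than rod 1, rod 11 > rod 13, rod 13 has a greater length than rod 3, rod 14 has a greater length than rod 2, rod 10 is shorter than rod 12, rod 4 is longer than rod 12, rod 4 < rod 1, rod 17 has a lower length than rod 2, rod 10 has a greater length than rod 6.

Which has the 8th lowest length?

Piecing the relations together gives one ordering: rod 17 < rod 2 < rod 6 < rod 10 < rod 12 < rod 4 < rod 1 < rod 14 < rod 3 < rod 13 < rod 9 < rod 11.
Counting 8 from the smallest end gives rod 14.

rod 14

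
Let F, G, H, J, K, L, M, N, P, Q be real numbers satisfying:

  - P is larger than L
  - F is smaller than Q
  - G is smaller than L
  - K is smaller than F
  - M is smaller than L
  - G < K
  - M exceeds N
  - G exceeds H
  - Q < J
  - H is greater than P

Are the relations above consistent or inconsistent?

We have G < L stated directly, yet also L < P < H < G by chaining the others — so L < G. Contradiction.

inconsistent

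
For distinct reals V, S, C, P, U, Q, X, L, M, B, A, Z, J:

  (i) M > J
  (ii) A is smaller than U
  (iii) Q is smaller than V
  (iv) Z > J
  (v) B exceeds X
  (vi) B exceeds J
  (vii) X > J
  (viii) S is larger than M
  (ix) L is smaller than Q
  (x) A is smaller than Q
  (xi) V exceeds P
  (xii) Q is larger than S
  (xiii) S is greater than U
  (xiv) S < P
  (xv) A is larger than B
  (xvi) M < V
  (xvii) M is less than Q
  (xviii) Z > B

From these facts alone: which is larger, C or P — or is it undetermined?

Following every chain through C: nothing is chained to C.
P is not reached, and no chain runs the other way from P to C.
So the given relations leave the order of C and P undetermined.

undetermined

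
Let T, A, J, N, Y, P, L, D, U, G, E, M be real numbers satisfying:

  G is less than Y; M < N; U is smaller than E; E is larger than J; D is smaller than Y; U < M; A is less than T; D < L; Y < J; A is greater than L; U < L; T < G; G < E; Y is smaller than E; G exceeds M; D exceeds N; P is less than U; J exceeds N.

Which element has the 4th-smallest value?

N

The consecutive relations fix a unique order: P < U < M < N < D < L < A < T < G < Y < J < E.
The 4th smallest is N.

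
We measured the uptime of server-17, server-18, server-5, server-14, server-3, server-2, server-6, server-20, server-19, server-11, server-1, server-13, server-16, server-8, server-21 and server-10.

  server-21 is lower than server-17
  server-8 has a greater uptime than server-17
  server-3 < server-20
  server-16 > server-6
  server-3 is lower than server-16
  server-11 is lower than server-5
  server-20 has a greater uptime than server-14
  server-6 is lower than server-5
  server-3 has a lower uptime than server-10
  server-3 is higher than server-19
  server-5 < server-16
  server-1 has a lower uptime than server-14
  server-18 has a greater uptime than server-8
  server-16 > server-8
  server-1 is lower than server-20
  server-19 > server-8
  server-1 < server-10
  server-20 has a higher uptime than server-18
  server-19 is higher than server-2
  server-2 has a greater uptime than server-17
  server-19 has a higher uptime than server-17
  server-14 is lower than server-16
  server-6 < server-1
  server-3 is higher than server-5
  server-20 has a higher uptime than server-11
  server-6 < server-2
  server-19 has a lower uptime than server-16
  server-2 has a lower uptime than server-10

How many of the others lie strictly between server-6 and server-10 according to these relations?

Chaining upward from server-6 reaches: server-2, server-19, server-5, server-1, server-3, server-14, server-20, server-16.
Chaining downward from server-10 reaches: server-21, server-17, server-8, server-11, server-2, server-19, server-5, server-1, server-3.
Strictly between server-6 and server-10 are those in both lists: server-2, server-19, server-5, server-1, server-3 — 5 elements.

5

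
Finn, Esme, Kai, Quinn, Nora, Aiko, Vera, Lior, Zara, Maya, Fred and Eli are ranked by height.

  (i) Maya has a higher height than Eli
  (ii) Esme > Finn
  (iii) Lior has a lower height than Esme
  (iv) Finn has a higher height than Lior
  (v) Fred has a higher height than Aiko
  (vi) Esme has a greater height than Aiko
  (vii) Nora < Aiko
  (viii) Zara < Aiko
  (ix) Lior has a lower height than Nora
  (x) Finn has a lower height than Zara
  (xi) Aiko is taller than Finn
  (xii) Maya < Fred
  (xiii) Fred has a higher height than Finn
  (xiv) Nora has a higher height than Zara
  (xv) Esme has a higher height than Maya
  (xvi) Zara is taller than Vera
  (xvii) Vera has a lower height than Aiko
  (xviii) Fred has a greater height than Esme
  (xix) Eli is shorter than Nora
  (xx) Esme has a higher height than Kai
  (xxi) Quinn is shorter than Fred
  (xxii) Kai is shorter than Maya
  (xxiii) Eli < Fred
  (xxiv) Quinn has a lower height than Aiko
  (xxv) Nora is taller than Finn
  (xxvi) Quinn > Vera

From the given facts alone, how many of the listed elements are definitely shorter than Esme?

10

The elements the relations force below Esme are Kai, Eli, Lior, Finn, Vera, Quinn, Maya, Zara, Nora, Aiko — no chain reaches any other.
That is 10.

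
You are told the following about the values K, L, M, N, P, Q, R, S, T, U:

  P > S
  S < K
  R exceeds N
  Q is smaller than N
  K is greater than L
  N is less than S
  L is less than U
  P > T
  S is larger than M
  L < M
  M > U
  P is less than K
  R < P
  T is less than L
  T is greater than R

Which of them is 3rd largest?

Chaining the given pairs: Q < N < R < T < L < U < M < S < P < K.
The 3rd largest is S.

S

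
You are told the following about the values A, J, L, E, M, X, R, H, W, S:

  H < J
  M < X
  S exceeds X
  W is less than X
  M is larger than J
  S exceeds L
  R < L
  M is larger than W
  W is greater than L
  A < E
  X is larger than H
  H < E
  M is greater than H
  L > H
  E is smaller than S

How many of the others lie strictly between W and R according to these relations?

The relations place R below W. An element lies strictly between them when it is forced above R and also forced below W.
Above R: {L, M, X, S}. Below W: {H, L}.
Intersection: {L} — 1.

1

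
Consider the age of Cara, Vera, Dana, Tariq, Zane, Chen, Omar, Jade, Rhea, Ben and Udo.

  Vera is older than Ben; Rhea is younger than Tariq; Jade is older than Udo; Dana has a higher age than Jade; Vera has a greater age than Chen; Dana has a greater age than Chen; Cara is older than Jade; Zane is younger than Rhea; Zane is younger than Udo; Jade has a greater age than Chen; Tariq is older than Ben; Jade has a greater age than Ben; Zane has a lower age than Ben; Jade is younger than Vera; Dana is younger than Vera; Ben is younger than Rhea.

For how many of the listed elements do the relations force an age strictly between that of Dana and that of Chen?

Chaining upward from Chen reaches: Jade, Cara, Vera.
Chaining downward from Dana reaches: Zane, Ben, Udo, Jade.
Strictly between Chen and Dana are those in both lists: Jade — 1 element.

1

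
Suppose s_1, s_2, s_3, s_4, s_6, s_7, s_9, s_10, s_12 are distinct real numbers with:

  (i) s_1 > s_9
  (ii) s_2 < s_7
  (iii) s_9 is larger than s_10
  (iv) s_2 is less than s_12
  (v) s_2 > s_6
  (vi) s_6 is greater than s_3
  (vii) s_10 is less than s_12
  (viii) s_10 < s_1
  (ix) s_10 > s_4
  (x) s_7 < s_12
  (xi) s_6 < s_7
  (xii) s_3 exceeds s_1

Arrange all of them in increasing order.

s_4 < s_10 < s_9 < s_1 < s_3 < s_6 < s_2 < s_7 < s_12

Each adjacent pair is fixed by a given relation: s_4 < s_10; s_10 < s_9; s_9 < s_1; s_1 < s_3; s_3 < s_6; s_6 < s_2; s_2 < s_7; s_7 < s_12. Chaining them end to end gives the full order.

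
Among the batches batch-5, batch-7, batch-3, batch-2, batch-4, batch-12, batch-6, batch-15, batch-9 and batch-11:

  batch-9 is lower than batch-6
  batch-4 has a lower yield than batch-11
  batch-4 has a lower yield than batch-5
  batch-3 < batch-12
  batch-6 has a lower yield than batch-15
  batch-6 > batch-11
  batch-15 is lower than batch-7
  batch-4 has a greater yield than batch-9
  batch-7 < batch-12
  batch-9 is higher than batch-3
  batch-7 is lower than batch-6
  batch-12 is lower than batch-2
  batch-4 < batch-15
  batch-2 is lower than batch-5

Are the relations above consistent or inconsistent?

We have batch-7 < batch-6 stated directly, yet also batch-6 < batch-15 < batch-7 by chaining the others — so batch-6 < batch-7. Contradiction.

inconsistent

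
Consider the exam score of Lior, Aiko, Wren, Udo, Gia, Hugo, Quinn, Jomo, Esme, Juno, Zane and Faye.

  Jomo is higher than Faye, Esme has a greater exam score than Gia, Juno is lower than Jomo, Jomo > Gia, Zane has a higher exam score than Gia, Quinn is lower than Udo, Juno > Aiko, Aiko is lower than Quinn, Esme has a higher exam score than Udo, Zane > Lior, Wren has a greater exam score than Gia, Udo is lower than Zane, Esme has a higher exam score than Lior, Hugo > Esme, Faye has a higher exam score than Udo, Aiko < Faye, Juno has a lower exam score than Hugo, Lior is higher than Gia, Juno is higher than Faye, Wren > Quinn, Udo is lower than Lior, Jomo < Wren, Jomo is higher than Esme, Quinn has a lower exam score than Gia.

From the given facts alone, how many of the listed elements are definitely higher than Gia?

6

From Gia the given relations immediately reach Lior, Zane, Esme, Jomo, Wren.
From those, Hugo — 6 in total.
No other element is forced above Gia by the given relations, so the count is 6.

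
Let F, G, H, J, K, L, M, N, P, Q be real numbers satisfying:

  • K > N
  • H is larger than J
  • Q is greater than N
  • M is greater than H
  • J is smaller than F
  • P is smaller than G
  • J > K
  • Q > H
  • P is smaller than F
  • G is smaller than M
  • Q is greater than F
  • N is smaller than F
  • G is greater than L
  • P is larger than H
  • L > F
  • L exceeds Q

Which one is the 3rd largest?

L

Piecing the relations together gives one ordering: N < K < J < H < P < F < Q < L < G < M.
The 3rd largest is L.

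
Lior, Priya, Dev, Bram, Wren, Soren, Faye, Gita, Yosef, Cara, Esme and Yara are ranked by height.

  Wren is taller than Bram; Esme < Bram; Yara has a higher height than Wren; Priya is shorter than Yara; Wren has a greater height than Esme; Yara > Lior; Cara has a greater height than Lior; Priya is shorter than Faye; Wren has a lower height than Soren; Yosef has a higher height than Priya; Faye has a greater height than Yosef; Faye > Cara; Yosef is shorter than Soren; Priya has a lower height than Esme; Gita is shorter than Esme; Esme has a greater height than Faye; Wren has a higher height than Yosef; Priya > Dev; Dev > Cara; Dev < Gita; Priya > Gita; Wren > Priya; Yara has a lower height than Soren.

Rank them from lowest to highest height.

Nothing is placed below Lior, so it is least; from there Lior < Cara; Cara < Dev; Dev < Gita; Gita < Priya; Priya < Yosef; Yosef < Faye; Faye < Esme; Esme < Bram; Bram < Wren; Wren < Yara; Yara < Soren, each given directly.

Lior < Cara < Dev < Gita < Priya < Yosef < Faye < Esme < Bram < Wren < Yara < Soren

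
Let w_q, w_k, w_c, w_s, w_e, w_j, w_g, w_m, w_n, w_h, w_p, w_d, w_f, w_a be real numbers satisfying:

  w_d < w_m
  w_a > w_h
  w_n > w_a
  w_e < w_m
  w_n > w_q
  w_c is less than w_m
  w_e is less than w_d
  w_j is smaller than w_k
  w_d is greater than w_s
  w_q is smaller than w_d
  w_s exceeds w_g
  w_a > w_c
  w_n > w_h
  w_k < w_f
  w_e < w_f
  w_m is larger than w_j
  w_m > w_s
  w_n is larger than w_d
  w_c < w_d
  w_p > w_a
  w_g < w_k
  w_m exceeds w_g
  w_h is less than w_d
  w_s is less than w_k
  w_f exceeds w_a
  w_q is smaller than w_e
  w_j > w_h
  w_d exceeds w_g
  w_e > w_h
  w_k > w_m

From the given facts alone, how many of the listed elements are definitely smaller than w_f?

11

The elements the relations force below w_f are w_h, w_c, w_a, w_q, w_g, w_e, w_s, w_d, w_j, w_m, w_k — no chain reaches any other.
That is 11.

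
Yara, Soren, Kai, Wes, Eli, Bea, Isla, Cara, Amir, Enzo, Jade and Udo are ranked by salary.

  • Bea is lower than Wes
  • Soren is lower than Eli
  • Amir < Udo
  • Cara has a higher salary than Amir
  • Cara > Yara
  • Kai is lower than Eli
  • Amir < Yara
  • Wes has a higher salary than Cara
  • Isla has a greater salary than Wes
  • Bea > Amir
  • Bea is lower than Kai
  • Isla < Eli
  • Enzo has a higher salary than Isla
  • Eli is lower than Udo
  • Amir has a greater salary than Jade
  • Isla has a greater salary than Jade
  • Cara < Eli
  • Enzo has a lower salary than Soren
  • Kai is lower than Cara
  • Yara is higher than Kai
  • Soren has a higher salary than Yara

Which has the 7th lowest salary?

The consecutive relations fix a unique order: Jade < Amir < Bea < Kai < Yara < Cara < Wes < Isla < Enzo < Soren < Eli < Udo.
The 7th smallest is Wes.

Wes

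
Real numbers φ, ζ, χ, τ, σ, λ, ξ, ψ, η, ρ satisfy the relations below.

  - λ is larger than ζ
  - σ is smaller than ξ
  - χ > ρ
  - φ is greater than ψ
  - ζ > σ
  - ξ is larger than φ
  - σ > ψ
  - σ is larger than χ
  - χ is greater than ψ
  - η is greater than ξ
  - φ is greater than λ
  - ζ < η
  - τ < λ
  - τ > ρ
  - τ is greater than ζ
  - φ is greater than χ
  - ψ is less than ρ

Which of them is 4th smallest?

The consecutive relations fix a unique order: ψ < ρ < χ < σ < ζ < τ < λ < φ < ξ < η.
The 4th smallest is σ.

σ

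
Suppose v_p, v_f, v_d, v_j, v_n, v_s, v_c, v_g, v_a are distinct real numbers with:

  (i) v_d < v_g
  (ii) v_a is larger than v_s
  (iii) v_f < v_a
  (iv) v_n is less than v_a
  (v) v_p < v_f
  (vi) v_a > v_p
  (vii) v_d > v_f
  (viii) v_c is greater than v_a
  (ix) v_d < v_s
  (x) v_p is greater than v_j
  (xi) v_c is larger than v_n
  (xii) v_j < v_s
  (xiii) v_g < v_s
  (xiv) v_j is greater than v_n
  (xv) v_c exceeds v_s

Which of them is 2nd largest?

v_a

Piecing the relations together gives one ordering: v_n < v_j < v_p < v_f < v_d < v_g < v_s < v_a < v_c.
Counting 2 from the largest end gives v_a.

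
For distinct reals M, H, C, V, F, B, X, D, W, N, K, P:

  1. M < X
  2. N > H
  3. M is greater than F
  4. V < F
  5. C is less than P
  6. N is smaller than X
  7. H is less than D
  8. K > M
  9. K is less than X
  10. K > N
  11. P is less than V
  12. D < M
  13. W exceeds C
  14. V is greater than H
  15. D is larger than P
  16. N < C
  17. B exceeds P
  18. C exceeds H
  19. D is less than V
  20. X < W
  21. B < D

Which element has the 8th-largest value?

B

Chaining the given pairs: H < N < C < P < B < D < V < F < M < K < X < W.
Counting 8 from the largest end gives B.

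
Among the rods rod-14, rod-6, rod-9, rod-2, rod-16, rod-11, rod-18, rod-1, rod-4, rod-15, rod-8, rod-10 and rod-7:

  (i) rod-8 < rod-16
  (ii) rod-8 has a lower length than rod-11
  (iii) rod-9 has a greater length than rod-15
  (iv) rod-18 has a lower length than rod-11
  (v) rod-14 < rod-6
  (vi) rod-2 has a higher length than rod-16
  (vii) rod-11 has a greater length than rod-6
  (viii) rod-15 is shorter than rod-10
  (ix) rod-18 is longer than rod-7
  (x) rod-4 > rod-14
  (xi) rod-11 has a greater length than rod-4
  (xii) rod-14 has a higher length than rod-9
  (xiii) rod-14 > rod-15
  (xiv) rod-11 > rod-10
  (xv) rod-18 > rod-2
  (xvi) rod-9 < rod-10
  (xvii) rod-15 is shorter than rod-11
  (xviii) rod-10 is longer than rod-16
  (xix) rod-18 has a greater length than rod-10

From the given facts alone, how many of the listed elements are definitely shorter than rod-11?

Directly below rod-11: rod-15, rod-8, rod-4, rod-10, rod-6, rod-18.
One step further: rod-9, rod-14, rod-7, rod-16, rod-2 (11 so far).
Nothing else is reachable below rod-11; 11 in all.

11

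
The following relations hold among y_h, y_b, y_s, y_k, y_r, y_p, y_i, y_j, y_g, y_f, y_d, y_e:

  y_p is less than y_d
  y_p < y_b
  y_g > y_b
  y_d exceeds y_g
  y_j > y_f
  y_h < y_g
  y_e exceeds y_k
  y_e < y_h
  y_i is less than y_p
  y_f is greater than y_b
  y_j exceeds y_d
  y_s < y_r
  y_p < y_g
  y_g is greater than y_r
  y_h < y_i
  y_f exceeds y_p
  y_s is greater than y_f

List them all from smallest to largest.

y_k < y_e < y_h < y_i < y_p < y_b < y_f < y_s < y_r < y_g < y_d < y_j

Each adjacent pair is fixed by a given relation: y_k < y_e; y_e < y_h; y_h < y_i; y_i < y_p; y_p < y_b; y_b < y_f; y_f < y_s; y_s < y_r; y_r < y_g; y_g < y_d; y_d < y_j. Chaining them end to end gives the full order.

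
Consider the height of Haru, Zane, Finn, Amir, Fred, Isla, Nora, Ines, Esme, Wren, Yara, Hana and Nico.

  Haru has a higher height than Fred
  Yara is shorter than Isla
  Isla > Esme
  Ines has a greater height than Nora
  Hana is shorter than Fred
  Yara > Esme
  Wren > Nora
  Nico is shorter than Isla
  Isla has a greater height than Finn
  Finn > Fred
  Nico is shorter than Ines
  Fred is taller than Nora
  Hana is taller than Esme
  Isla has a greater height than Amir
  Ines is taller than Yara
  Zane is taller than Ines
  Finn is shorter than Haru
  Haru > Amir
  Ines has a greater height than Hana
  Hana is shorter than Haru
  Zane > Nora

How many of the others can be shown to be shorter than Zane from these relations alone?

From Zane the given relations immediately reach Nora, Ines.
From those, Nico, Yara, Hana — 5 in total.
From those, Esme — 6 in total.
Nothing else is reachable below Zane; 6 in all.

6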